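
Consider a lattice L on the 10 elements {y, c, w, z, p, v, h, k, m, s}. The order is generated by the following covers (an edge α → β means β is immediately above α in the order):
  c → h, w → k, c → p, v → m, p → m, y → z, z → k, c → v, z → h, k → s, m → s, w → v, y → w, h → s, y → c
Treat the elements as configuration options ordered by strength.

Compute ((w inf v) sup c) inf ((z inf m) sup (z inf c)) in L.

w ∧ v = w
w ∨ c = v
z ∧ m = y
z ∧ c = y
y ∨ y = y
v ∧ y = y

y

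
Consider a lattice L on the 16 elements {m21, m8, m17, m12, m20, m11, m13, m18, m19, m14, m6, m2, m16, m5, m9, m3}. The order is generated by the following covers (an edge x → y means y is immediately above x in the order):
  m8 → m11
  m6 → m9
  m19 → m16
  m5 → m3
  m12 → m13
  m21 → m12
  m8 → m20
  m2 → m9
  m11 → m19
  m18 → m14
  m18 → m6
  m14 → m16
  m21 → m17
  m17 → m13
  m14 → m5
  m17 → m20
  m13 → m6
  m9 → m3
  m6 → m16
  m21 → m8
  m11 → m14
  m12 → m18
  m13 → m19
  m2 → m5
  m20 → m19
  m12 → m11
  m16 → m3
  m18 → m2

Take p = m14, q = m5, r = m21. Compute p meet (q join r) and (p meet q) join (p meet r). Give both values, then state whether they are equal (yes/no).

m14; m14; yes

q join r = m5, so p meet (q join r) = m14 meet m5 = m14.
p meet q = m14 and p meet r = m21, so (p meet q) join (p meet r) = m14 join m21 = m14.
Equal: yes.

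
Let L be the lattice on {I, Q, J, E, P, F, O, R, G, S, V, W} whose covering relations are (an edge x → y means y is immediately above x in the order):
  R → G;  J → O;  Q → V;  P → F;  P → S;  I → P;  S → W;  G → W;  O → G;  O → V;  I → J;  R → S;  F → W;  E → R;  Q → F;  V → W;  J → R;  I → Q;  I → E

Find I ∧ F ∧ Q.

I

Common lower bounds of {I, F, Q}: I.
The greatest among these is I.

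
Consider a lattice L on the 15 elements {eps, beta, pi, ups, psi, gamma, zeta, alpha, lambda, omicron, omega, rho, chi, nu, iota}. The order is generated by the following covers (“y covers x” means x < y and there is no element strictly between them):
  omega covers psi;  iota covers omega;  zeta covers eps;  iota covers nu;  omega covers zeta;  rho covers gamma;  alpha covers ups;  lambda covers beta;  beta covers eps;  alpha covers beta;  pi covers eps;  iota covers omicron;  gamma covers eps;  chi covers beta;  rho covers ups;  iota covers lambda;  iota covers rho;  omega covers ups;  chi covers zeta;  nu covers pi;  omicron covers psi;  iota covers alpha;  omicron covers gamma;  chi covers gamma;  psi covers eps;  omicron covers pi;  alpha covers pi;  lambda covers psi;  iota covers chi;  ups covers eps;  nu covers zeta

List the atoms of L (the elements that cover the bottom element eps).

beta, gamma, pi, psi, ups, zeta

The atoms are exactly the elements that cover eps: beta, gamma, pi, psi, ups, zeta.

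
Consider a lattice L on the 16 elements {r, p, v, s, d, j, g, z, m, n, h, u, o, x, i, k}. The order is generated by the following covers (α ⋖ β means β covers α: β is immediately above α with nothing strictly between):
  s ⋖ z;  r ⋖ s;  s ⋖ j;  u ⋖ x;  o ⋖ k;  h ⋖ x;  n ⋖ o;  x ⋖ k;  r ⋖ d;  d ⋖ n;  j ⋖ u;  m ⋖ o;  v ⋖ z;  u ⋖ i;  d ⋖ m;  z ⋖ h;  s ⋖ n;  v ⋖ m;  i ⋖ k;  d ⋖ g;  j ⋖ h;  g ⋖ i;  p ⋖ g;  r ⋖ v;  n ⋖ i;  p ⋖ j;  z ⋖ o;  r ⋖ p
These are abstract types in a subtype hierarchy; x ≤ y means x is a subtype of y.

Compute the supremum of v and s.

Common upper bounds of {v, s}: h, k, o, x, z.
The least among these is z.

z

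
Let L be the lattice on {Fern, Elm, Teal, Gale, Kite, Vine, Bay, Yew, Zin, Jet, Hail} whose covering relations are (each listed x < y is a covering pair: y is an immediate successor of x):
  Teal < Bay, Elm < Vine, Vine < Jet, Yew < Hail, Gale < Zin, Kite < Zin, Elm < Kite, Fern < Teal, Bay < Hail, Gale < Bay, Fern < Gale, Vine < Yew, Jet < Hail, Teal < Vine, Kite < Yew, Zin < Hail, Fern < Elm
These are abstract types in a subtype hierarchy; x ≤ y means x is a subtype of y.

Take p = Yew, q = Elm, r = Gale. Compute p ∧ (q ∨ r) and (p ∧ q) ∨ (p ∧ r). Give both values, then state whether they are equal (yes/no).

Kite; Elm; no

q ∨ r = Zin, so p ∧ (q ∨ r) = Yew ∧ Zin = Kite.
p ∧ q = Elm and p ∧ r = Fern, so (p ∧ q) ∨ (p ∧ r) = Elm ∨ Fern = Elm.
Equal: no.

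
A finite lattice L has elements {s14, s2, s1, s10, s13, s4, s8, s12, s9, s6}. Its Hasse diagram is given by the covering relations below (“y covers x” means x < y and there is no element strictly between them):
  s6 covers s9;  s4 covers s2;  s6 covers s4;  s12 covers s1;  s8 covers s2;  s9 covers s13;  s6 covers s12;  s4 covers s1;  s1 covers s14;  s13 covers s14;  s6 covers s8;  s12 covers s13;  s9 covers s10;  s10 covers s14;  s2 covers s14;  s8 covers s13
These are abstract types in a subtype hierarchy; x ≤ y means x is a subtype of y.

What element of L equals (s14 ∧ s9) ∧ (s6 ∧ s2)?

s14 ∧ s9 = s14
s6 ∧ s2 = s2
s14 ∧ s2 = s14

s14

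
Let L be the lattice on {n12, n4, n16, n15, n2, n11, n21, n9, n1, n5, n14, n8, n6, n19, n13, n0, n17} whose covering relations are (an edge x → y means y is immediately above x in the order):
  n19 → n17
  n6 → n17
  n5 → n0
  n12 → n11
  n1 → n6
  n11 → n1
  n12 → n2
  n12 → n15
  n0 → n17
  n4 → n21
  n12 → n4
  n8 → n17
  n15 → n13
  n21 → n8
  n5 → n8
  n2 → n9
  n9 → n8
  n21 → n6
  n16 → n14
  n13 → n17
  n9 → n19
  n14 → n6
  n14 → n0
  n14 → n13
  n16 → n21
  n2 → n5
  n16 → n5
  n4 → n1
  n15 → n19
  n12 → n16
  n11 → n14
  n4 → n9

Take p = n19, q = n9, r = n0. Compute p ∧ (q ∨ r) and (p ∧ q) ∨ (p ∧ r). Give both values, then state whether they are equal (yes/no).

n19; n9; no

q ∨ r = n17, so p ∧ (q ∨ r) = n19 ∧ n17 = n19.
p ∧ q = n9 and p ∧ r = n2, so (p ∧ q) ∨ (p ∧ r) = n9 ∨ n2 = n9.
Equal: no.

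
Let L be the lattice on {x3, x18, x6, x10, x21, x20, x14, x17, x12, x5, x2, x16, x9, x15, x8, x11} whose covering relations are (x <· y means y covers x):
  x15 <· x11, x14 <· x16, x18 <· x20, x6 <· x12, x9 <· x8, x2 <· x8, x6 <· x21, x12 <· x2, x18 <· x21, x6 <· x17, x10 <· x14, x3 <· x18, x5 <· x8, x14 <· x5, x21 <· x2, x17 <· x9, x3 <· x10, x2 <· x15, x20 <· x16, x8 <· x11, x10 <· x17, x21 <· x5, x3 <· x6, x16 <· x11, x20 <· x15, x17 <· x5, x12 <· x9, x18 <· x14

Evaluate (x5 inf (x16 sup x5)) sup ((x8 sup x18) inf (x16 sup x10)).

x5

x16 ∨ x5 = x11
x5 ∧ x11 = x5
x8 ∨ x18 = x8
x16 ∨ x10 = x16
x8 ∧ x16 = x14
x5 ∨ x14 = x5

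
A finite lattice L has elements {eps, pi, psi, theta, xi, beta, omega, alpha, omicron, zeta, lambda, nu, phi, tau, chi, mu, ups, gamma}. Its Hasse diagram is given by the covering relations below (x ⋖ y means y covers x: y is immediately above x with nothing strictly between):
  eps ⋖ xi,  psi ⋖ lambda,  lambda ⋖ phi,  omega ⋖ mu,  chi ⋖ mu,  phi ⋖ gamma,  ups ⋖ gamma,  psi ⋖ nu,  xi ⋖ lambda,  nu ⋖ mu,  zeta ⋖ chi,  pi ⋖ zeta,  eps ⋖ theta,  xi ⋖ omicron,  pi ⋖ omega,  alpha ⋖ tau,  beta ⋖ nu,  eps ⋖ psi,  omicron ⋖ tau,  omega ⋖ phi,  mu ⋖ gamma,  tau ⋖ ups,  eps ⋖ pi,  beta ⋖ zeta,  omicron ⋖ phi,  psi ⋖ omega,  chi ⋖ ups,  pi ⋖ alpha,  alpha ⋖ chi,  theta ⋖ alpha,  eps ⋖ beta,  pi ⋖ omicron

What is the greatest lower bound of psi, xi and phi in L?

eps

Common lower bounds of {psi, xi, phi}: eps.
The greatest among these is eps.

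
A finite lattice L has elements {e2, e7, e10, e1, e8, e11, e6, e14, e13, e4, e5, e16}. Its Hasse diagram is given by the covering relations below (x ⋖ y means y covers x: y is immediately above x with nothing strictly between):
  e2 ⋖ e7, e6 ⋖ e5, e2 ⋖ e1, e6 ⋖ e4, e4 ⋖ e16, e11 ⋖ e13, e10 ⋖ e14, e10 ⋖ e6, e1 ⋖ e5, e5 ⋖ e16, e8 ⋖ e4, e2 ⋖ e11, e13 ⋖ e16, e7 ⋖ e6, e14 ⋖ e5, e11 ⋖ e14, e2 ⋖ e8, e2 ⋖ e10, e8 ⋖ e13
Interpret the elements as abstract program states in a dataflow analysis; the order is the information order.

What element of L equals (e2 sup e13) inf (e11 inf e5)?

e2 ∨ e13 = e13
e11 ∧ e5 = e11
e13 ∧ e11 = e11

e11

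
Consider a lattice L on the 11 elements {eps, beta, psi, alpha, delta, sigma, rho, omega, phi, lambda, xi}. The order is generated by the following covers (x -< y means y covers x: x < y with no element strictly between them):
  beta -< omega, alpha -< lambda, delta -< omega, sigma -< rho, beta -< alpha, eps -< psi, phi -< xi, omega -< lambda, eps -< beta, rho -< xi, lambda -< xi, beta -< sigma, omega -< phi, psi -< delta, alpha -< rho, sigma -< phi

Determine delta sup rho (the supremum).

xi

Common upper bounds of {delta, rho}: xi.
The least among these is xi.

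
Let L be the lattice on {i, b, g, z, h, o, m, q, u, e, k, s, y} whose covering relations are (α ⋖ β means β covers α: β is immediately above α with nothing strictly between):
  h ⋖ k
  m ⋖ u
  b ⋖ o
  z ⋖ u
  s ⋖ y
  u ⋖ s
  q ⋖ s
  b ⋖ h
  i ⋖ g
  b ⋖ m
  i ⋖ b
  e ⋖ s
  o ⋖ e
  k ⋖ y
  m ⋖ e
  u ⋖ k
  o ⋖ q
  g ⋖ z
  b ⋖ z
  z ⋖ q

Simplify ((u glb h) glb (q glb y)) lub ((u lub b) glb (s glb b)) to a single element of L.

u ∧ h = b
q ∧ y = q
b ∧ q = b
u ∨ b = u
s ∧ b = b
u ∧ b = b
b ∨ b = b

b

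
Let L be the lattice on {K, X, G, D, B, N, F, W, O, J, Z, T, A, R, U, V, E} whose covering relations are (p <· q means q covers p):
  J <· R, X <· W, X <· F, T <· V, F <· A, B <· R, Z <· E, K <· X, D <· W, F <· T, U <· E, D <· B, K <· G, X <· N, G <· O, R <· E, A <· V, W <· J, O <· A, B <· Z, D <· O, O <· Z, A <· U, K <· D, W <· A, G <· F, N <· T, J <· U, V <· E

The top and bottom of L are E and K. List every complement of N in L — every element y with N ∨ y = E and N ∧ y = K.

B, Z

Need y with N ∨ y = E and N ∧ y = K.
Checking each element gives: B, Z.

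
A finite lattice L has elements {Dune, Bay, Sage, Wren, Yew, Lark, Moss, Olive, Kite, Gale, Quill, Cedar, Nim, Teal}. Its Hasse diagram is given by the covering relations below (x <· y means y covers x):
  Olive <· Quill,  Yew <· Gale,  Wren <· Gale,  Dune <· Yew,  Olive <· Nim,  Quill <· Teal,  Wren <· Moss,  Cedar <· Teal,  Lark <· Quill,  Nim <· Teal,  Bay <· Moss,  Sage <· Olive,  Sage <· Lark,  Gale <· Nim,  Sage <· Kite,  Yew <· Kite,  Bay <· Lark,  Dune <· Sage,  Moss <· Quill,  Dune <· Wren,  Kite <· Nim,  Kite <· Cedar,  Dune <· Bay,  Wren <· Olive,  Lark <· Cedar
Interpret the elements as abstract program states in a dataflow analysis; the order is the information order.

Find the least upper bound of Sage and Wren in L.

Olive

Common upper bounds of {Sage, Wren}: Nim, Olive, Quill, Teal.
The least among these is Olive.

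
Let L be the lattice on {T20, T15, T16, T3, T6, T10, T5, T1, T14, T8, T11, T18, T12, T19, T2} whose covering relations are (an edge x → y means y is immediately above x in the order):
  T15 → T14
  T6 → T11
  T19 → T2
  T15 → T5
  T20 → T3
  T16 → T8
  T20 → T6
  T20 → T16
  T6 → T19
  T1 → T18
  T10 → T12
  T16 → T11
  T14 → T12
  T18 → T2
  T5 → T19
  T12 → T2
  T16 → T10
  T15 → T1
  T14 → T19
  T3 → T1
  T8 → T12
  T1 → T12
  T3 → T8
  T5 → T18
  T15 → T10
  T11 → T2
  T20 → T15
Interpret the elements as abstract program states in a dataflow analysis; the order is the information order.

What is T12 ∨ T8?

T12

Common upper bounds of {T12, T8}: T12, T2.
The least among these is T12.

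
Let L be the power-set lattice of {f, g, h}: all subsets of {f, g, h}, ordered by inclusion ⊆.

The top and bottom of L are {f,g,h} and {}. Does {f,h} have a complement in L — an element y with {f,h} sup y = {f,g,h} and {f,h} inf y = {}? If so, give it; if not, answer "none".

{g}

Need y with {f,h} ∨ y = {f,g,h} and {f,h} ∧ y = {}.
Checking each element gives: {g}.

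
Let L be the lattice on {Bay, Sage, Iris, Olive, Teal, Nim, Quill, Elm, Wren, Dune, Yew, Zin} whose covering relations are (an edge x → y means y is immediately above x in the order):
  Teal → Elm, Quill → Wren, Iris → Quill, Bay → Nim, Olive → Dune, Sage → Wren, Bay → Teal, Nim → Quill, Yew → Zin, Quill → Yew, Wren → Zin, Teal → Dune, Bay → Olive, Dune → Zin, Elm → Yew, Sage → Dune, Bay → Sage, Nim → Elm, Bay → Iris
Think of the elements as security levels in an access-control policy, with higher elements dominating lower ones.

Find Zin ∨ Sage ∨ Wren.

Common upper bounds of {Zin, Sage, Wren}: Zin.
The least among these is Zin.

Zin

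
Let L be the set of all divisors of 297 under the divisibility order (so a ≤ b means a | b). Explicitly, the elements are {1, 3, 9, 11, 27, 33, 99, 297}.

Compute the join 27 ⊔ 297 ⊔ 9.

297

Common upper bounds of {27, 297, 9}: 297.
The least among these is 297.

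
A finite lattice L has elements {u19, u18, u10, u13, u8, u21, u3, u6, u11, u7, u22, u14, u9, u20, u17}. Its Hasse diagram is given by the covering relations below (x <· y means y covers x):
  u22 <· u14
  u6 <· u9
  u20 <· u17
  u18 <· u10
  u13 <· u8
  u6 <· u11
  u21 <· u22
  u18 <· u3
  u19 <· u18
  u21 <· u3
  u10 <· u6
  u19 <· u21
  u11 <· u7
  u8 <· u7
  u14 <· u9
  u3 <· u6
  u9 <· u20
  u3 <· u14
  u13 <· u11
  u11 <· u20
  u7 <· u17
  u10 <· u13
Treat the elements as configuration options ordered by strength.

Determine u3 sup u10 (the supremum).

u6

Common upper bounds of {u3, u10}: u11, u17, u20, u6, u7, u9.
The least among these is u6.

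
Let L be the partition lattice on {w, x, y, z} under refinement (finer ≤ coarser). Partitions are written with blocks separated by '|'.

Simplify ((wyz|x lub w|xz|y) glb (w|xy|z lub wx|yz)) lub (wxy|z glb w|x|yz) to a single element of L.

wyz|x ∨ w|xz|y = wxyz
w|xy|z ∨ wx|yz = wxyz
wxyz ∧ wxyz = wxyz
wxy|z ∧ w|x|yz = w|x|y|z
wxyz ∨ w|x|y|z = wxyz

wxyz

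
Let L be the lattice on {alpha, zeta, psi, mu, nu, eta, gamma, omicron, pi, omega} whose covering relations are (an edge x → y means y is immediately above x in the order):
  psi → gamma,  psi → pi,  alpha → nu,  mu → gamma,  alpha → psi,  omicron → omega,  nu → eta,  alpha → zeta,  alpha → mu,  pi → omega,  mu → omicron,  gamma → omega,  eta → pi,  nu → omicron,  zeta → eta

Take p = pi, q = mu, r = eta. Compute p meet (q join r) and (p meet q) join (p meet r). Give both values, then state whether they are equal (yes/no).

q join r = omega, so p meet (q join r) = pi meet omega = pi.
p meet q = alpha and p meet r = eta, so (p meet q) join (p meet r) = alpha join eta = eta.
Equal: no.

pi; eta; no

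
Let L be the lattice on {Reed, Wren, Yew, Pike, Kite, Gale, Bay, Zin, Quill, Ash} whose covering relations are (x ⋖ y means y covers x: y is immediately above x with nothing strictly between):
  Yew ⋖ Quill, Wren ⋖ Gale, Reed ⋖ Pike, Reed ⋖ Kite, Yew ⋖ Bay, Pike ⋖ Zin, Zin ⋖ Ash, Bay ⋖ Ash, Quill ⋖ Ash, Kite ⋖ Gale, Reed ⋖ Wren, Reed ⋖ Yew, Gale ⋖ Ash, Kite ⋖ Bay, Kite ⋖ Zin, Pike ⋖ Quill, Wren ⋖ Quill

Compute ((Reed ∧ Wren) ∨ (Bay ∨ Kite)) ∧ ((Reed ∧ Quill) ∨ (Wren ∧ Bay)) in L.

Reed

Reed ∧ Wren = Reed
Bay ∨ Kite = Bay
Reed ∨ Bay = Bay
Reed ∧ Quill = Reed
Wren ∧ Bay = Reed
Reed ∨ Reed = Reed
Bay ∧ Reed = Reed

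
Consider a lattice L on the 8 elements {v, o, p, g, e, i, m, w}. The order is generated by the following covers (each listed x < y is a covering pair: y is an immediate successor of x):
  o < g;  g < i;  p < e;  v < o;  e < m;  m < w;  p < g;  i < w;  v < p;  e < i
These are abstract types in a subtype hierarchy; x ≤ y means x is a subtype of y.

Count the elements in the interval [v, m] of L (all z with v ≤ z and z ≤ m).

The interval [v, m] = {e, m, p, v}, which has 4 elements.

4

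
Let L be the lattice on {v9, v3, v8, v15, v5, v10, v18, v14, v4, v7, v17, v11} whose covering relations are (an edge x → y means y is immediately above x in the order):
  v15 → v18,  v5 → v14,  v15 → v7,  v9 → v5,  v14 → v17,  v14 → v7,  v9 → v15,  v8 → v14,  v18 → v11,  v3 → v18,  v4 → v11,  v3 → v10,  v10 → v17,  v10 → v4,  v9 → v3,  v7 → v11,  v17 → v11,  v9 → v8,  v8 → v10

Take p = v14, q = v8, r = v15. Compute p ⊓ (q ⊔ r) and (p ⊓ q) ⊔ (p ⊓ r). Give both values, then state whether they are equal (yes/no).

v14; v8; no

q ⊔ r = v7, so p ⊓ (q ⊔ r) = v14 ⊓ v7 = v14.
p ⊓ q = v8 and p ⊓ r = v9, so (p ⊓ q) ⊔ (p ⊓ r) = v8 ⊔ v9 = v8.
Equal: no.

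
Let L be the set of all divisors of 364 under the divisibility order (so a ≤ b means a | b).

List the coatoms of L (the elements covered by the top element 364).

The coatoms are exactly the elements covered by 364: 182, 28, 52.

182, 28, 52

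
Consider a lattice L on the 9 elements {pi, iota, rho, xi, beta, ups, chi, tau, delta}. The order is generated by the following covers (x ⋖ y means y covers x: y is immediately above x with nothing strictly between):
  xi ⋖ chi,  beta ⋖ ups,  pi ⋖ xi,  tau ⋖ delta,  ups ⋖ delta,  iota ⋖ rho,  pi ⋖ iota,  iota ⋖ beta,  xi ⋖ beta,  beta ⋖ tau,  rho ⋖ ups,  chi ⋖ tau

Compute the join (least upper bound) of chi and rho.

delta

Common upper bounds of {chi, rho}: delta.
The least among these is delta.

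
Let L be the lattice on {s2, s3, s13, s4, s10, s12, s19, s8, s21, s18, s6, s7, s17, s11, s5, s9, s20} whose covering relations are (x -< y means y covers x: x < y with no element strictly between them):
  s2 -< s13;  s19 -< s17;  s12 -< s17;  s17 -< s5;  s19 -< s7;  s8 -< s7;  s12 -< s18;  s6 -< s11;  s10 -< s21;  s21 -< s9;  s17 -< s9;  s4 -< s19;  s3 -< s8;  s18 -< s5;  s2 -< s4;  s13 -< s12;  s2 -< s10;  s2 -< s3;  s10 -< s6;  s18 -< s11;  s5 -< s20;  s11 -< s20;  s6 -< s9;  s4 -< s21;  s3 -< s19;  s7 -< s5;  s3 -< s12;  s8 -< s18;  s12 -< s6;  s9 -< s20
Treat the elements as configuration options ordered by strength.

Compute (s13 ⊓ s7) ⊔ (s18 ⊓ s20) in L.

s18

s13 ∧ s7 = s2
s18 ∧ s20 = s18
s2 ∨ s18 = s18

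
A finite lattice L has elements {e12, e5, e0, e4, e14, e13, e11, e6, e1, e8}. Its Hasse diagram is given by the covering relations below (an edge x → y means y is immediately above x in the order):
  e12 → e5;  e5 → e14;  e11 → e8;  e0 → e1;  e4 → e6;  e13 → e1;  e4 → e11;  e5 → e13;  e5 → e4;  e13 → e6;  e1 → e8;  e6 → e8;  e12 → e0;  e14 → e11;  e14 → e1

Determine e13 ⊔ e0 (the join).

Common upper bounds of {e13, e0}: e1, e8.
The least among these is e1.

e1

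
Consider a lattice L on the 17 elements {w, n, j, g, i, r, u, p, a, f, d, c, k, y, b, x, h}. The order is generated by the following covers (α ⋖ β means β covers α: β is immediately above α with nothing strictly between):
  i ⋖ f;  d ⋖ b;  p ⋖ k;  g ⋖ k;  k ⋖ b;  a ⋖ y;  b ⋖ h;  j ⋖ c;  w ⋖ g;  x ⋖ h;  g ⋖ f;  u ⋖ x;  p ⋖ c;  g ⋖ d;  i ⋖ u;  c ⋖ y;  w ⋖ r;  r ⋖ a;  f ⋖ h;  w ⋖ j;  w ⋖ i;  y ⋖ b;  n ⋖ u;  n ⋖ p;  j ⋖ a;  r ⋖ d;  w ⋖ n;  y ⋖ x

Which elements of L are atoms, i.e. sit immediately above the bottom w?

g, i, j, n, r

The atoms are exactly the elements that cover w: g, i, j, n, r.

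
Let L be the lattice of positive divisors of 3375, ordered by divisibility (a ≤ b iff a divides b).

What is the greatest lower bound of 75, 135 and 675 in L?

15

In the divisibility order, the meet is the greatest common divisor: gcd(75, 135, 675) = 15.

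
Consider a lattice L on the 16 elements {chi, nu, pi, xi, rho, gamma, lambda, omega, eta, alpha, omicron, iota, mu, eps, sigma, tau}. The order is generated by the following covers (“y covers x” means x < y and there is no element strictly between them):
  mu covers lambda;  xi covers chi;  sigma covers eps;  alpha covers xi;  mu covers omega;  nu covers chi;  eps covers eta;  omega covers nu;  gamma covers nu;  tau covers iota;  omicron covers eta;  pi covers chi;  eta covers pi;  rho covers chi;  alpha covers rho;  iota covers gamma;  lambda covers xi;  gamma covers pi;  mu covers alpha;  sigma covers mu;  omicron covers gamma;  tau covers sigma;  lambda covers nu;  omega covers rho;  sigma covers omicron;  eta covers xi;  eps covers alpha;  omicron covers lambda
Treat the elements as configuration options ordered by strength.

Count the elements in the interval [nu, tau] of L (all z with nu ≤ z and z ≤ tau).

The interval [nu, tau] = {gamma, iota, lambda, mu, nu, omega, omicron, sigma, tau}, which has 9 elements.

9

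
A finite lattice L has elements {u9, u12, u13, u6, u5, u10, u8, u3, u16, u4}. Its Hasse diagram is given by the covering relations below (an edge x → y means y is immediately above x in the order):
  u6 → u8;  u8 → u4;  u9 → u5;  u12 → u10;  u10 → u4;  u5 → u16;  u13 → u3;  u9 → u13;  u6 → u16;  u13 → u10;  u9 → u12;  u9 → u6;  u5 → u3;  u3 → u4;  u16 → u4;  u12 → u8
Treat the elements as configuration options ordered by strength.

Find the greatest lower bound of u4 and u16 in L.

u16

Common lower bounds of {u4, u16}: u16, u5, u6, u9.
The greatest among these is u16.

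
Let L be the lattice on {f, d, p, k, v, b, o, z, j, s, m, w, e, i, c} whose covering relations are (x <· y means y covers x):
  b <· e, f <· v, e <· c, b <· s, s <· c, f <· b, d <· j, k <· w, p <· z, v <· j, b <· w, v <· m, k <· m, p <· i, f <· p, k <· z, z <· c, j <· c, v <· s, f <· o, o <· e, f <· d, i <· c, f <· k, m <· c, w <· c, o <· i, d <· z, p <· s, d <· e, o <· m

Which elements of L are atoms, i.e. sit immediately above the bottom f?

b, d, k, o, p, v

The atoms are exactly the elements that cover f: b, d, k, o, p, v.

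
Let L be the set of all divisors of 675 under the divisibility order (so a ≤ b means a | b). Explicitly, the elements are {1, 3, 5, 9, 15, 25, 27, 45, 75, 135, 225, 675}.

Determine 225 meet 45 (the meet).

In the divisibility order, the meet is the greatest common divisor: gcd(225, 45) = 45.

45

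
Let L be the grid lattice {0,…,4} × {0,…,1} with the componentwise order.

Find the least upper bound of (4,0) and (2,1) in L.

In a product of chains, the join is componentwise max, giving (4,1).

(4,1)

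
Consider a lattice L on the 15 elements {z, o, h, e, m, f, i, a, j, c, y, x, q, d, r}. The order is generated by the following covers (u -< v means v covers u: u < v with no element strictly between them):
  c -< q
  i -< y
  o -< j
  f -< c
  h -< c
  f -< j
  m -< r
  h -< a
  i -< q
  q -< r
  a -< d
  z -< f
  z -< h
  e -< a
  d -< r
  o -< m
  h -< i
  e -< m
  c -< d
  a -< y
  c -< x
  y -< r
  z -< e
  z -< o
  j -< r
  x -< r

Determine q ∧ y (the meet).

i

Common lower bounds of {q, y}: h, i, z.
The greatest among these is i.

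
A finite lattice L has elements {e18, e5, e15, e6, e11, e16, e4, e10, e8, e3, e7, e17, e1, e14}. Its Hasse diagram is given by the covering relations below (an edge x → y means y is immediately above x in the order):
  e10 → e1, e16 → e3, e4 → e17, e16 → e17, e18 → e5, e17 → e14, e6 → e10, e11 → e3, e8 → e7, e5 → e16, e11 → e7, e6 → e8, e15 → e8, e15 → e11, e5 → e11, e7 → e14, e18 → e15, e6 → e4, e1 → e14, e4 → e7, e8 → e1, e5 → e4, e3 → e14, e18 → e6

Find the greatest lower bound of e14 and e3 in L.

e3

Common lower bounds of {e14, e3}: e11, e15, e16, e18, e3, e5.
The greatest among these is e3.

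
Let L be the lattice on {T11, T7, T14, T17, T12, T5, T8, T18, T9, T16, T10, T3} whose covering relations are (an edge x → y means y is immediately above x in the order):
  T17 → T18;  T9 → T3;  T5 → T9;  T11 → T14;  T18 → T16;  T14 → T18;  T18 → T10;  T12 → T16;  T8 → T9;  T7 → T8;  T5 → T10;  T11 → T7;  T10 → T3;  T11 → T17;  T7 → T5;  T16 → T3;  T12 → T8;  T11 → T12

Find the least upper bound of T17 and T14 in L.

Common upper bounds of {T17, T14}: T10, T16, T18, T3.
The least among these is T18.

T18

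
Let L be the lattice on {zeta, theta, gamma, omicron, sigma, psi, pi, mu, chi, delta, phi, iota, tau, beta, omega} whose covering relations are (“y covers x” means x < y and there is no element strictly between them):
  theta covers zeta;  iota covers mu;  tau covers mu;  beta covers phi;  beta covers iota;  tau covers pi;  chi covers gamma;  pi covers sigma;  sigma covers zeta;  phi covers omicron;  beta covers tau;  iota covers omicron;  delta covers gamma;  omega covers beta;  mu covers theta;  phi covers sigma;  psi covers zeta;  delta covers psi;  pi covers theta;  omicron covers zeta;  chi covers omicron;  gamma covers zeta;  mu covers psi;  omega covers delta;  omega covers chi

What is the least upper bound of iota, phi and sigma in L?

Common upper bounds of {iota, phi, sigma}: beta, omega.
The least among these is beta.

beta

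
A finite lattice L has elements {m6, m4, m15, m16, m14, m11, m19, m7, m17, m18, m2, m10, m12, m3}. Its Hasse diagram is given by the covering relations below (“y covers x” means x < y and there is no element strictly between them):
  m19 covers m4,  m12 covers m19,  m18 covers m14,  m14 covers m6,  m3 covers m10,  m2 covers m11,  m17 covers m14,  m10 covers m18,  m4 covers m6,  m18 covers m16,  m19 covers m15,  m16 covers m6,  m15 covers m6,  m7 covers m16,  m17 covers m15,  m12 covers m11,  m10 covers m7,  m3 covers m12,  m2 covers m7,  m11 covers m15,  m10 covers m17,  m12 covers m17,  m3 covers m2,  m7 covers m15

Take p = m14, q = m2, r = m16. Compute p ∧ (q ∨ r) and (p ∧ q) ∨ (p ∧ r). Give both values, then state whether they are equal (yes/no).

m6; m6; yes

q ∨ r = m2, so p ∧ (q ∨ r) = m14 ∧ m2 = m6.
p ∧ q = m6 and p ∧ r = m6, so (p ∧ q) ∨ (p ∧ r) = m6 ∨ m6 = m6.
Equal: yes.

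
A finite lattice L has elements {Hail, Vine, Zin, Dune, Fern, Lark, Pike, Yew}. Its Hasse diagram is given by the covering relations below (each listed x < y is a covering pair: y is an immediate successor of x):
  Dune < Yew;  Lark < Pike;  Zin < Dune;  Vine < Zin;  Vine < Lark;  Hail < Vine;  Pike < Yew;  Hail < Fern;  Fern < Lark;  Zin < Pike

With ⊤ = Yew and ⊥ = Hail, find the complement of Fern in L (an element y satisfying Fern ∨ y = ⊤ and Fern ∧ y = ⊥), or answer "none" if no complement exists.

Dune

Need y with Fern ∨ y = Yew and Fern ∧ y = Hail.
Checking each element gives: Dune.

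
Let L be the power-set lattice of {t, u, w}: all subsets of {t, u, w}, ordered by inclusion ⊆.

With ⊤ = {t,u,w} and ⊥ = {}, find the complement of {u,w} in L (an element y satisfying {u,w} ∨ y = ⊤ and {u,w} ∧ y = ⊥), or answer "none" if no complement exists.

Need y with {u,w} ∨ y = {t,u,w} and {u,w} ∧ y = {}.
Checking each element gives: {t}.

{t}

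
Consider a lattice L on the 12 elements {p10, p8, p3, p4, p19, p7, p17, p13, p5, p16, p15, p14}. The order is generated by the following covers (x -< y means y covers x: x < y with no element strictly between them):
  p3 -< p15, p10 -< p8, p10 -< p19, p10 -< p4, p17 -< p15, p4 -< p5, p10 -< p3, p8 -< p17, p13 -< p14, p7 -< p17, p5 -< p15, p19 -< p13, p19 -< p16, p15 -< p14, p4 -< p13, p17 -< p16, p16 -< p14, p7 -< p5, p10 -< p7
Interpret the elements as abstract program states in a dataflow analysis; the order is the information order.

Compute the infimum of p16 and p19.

p19

Common lower bounds of {p16, p19}: p10, p19.
The greatest among these is p19.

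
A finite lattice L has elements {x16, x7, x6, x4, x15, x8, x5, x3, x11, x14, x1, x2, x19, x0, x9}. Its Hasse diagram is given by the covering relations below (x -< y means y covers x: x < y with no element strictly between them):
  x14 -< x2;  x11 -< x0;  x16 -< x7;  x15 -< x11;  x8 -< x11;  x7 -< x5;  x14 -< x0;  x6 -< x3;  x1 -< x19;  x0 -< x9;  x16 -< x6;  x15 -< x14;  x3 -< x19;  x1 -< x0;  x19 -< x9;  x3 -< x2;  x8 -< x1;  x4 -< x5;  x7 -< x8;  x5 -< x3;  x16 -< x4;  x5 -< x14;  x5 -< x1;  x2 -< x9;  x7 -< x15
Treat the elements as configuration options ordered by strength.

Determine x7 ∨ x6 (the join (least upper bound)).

x3

Common upper bounds of {x7, x6}: x19, x2, x3, x9.
The least among these is x3.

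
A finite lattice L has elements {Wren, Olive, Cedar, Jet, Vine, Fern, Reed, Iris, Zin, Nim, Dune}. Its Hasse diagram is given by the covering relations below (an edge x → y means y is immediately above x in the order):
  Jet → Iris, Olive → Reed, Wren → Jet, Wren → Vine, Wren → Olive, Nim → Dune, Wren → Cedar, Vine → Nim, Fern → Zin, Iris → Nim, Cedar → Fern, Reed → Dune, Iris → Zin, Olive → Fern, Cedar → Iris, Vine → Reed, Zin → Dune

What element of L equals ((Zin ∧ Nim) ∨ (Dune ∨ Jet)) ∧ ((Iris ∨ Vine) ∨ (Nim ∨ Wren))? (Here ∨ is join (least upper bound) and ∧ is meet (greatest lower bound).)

Zin ∧ Nim = Iris
Dune ∨ Jet = Dune
Iris ∨ Dune = Dune
Iris ∨ Vine = Nim
Nim ∨ Wren = Nim
Nim ∨ Nim = Nim
Dune ∧ Nim = Nim

Nim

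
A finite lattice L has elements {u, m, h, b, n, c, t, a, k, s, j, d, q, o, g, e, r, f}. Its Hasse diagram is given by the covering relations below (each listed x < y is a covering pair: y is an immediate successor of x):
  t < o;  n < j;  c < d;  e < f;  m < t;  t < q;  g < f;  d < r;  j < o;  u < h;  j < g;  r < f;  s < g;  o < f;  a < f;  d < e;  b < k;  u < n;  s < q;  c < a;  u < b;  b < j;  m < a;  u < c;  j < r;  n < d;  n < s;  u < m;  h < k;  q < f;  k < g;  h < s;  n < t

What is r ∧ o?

j

Common lower bounds of {r, o}: b, j, n, u.
The greatest among these is j.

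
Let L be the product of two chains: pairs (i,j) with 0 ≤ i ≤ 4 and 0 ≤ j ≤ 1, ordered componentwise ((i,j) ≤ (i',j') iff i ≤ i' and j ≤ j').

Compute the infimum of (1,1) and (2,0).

In a product of chains, the meet is componentwise min, giving (1,0).

(1,0)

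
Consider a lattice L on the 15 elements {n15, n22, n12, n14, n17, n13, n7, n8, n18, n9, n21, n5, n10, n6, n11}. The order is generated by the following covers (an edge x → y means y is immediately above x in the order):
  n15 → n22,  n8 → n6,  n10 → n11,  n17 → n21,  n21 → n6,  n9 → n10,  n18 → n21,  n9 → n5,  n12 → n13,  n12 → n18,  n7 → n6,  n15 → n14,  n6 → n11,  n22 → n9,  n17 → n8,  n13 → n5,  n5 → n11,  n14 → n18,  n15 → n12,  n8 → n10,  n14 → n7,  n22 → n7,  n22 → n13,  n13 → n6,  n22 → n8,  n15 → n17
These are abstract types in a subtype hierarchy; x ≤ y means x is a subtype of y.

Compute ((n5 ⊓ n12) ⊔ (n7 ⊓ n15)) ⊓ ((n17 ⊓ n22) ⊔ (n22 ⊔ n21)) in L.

n12

n5 ∧ n12 = n12
n7 ∧ n15 = n15
n12 ∨ n15 = n12
n17 ∧ n22 = n15
n22 ∨ n21 = n6
n15 ∨ n6 = n6
n12 ∧ n6 = n12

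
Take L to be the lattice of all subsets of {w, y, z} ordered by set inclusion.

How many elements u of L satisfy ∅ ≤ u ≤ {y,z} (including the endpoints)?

4

The interval [∅, {y,z}] = {{y,z}, {y}, {z}, ∅}, which has 4 elements.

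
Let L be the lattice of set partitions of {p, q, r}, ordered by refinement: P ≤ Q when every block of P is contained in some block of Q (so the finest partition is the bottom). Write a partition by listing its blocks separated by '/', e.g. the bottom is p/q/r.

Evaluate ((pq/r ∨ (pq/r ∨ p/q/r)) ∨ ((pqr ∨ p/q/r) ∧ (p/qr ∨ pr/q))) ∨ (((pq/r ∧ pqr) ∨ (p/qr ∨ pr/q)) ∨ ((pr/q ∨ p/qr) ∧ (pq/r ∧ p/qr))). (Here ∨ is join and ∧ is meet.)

pq/r ∨ p/q/r = pq/r
pq/r ∨ pq/r = pq/r
pqr ∨ p/q/r = pqr
p/qr ∨ pr/q = pqr
pqr ∧ pqr = pqr
pq/r ∨ pqr = pqr
pq/r ∧ pqr = pq/r
p/qr ∨ pr/q = pqr
pq/r ∨ pqr = pqr
pr/q ∨ p/qr = pqr
pq/r ∧ p/qr = p/q/r
pqr ∧ p/q/r = p/q/r
pqr ∨ p/q/r = pqr
pqr ∨ pqr = pqr

pqr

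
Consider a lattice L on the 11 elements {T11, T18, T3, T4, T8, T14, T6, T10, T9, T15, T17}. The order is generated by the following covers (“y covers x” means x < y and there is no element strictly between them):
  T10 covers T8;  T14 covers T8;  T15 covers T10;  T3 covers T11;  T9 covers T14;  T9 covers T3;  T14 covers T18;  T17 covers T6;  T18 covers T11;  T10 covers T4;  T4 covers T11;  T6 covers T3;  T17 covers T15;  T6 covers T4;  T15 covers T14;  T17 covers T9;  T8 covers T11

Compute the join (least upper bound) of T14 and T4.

Common upper bounds of {T14, T4}: T15, T17.
The least among these is T15.

T15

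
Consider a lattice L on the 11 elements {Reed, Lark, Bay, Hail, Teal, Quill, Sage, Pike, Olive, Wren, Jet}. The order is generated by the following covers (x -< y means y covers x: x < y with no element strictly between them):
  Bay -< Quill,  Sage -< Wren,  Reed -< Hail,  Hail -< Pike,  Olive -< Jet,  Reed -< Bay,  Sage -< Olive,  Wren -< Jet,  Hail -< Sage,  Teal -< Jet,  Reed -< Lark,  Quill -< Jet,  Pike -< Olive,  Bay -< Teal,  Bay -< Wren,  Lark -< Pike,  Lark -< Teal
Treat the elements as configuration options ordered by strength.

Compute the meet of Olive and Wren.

Sage

Common lower bounds of {Olive, Wren}: Hail, Reed, Sage.
The greatest among these is Sage.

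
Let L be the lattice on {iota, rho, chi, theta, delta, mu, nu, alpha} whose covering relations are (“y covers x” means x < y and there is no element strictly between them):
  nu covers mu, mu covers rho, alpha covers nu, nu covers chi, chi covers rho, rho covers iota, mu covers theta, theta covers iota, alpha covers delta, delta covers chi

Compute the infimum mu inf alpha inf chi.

rho

Common lower bounds of {mu, alpha, chi}: iota, rho.
The greatest among these is rho.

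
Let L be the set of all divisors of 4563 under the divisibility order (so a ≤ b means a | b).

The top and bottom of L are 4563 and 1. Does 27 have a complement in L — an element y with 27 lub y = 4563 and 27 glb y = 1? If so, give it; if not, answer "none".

169

Need y with 27 ∨ y = 4563 and 27 ∧ y = 1.
Checking each element gives: 169.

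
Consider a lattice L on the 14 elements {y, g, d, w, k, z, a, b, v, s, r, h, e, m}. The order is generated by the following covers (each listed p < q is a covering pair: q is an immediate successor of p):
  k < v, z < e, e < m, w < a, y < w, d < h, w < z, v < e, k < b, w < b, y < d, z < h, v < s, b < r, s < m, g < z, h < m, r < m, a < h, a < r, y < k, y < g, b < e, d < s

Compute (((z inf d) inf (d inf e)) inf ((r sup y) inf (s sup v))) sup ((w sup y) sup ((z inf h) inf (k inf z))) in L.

w

z ∧ d = y
d ∧ e = y
y ∧ y = y
r ∨ y = r
s ∨ v = s
r ∧ s = k
y ∧ k = y
w ∨ y = w
z ∧ h = z
k ∧ z = y
z ∧ y = y
w ∨ y = w
y ∨ w = w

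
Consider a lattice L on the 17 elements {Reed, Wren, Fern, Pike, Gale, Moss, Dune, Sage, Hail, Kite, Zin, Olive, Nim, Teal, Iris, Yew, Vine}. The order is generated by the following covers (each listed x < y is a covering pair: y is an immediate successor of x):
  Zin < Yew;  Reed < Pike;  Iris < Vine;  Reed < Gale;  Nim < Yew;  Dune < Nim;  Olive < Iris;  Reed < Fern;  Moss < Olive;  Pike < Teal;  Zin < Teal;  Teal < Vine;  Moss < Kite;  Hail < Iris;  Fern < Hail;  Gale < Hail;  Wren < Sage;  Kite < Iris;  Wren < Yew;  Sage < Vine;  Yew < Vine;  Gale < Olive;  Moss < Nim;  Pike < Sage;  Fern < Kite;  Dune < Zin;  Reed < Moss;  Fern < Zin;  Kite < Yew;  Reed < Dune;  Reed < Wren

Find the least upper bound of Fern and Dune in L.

Zin

Common upper bounds of {Fern, Dune}: Teal, Vine, Yew, Zin.
The least among these is Zin.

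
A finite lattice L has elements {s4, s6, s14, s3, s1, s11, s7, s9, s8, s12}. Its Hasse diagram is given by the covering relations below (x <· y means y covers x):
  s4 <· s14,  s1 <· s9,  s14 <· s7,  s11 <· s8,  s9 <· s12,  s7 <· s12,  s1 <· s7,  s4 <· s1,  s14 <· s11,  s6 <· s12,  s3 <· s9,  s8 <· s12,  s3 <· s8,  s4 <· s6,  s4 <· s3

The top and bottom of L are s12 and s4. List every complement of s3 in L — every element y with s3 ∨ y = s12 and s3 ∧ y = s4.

s6, s7

Need y with s3 ∨ y = s12 and s3 ∧ y = s4.
Checking each element gives: s6, s7.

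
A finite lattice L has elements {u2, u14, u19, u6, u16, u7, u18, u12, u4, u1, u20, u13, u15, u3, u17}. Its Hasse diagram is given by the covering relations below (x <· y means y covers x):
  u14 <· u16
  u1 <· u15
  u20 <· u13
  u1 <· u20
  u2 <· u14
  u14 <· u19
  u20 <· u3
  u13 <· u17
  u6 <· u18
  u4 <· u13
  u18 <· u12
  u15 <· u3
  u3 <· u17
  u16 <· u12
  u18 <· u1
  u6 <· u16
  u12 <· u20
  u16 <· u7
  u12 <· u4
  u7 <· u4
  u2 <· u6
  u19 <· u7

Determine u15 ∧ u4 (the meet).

Common lower bounds of {u15, u4}: u18, u2, u6.
The greatest among these is u18.

u18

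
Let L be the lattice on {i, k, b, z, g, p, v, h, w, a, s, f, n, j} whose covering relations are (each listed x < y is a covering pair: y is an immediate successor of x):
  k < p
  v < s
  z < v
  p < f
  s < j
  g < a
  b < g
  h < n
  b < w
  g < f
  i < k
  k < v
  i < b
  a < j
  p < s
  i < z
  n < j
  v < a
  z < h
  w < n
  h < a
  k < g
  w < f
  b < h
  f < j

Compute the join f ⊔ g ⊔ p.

Common upper bounds of {f, g, p}: f, j.
The least among these is f.

f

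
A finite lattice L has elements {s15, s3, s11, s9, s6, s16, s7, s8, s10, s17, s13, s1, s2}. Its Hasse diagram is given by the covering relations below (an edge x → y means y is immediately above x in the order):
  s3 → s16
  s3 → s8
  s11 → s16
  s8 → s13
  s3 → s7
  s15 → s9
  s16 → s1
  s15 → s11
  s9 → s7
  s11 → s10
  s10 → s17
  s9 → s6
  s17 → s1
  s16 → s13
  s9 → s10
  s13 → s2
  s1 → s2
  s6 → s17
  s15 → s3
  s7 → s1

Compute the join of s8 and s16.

Common upper bounds of {s8, s16}: s13, s2.
The least among these is s13.

s13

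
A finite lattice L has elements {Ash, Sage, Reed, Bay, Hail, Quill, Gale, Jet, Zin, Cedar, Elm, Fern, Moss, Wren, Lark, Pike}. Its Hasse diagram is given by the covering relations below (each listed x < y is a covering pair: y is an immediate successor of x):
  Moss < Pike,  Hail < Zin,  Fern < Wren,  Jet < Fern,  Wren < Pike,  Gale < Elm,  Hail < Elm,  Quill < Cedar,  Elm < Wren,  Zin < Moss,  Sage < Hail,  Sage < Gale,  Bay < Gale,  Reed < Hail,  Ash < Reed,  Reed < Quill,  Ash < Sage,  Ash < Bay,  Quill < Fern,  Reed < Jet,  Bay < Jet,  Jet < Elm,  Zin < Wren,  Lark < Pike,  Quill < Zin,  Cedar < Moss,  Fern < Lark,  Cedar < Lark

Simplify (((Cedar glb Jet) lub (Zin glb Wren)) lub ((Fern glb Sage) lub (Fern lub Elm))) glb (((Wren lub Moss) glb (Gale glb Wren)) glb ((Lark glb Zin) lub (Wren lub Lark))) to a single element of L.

Cedar ∧ Jet = Reed
Zin ∧ Wren = Zin
Reed ∨ Zin = Zin
Fern ∧ Sage = Ash
Fern ∨ Elm = Wren
Ash ∨ Wren = Wren
Zin ∨ Wren = Wren
Wren ∨ Moss = Pike
Gale ∧ Wren = Gale
Pike ∧ Gale = Gale
Lark ∧ Zin = Quill
Wren ∨ Lark = Pike
Quill ∨ Pike = Pike
Gale ∧ Pike = Gale
Wren ∧ Gale = Gale

Gale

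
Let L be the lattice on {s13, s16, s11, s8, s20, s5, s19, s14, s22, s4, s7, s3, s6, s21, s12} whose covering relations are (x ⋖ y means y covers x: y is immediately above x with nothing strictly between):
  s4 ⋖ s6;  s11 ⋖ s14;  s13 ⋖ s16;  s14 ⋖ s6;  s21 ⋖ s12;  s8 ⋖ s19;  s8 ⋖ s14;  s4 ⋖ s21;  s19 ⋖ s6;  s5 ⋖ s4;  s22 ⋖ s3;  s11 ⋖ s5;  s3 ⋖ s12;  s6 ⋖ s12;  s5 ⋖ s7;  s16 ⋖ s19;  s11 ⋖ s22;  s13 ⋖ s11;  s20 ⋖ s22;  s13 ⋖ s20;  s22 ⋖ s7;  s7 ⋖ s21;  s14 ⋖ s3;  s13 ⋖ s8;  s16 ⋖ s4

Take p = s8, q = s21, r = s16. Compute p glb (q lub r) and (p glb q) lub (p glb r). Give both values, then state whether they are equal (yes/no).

q lub r = s21, so p glb (q lub r) = s8 glb s21 = s13.
p glb q = s13 and p glb r = s13, so (p glb q) lub (p glb r) = s13 lub s13 = s13.
Equal: yes.

s13; s13; yes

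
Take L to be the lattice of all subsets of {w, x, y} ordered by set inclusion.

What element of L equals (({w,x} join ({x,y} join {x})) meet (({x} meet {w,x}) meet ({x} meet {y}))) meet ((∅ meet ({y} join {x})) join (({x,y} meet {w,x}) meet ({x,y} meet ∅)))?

{x,y} ∨ {x} = {x,y}
{w,x} ∨ {x,y} = {w,x,y}
{x} ∧ {w,x} = {x}
{x} ∧ {y} = ∅
{x} ∧ ∅ = ∅
{w,x,y} ∧ ∅ = ∅
{y} ∨ {x} = {x,y}
∅ ∧ {x,y} = ∅
{x,y} ∧ {w,x} = {x}
{x,y} ∧ ∅ = ∅
{x} ∧ ∅ = ∅
∅ ∨ ∅ = ∅
∅ ∧ ∅ = ∅

∅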